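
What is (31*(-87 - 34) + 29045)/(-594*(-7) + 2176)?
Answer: 12647/3167 ≈ 3.9934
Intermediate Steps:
(31*(-87 - 34) + 29045)/(-594*(-7) + 2176) = (31*(-121) + 29045)/(4158 + 2176) = (-3751 + 29045)/6334 = 25294*(1/6334) = 12647/3167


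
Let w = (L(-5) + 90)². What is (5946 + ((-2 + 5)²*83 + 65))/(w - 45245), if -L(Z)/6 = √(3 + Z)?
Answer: 6758*I/(-37217*I + 1080*√2) ≈ -0.18128 + 0.0074395*I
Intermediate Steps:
L(Z) = -6*√(3 + Z)
w = (90 - 6*I*√2)² (w = (-6*√(3 - 5) + 90)² = (-6*I*√2 + 90)² = (90 - 6*I*√2)² ≈ 8028.0 - 1527.4*I)
(5946 + ((-2 + 5)²*83 + 65))/(w - 45245) = (5946 + ((-2 + 5)²*83 + 65))/((8028 - 1080*I*√2) - 45245) = (5946 + (3²*83 + 65))/(-37217 - 1080*I*√2) = (5946 + (9*83 + 65))/(-37217 - 1080*I*√2) = (5946 + (747 + 65))/(-37217 - 1080*I*√2) = (5946 + 812)/(-37217 - 1080*I*√2) = 6758/(-37217 - 1080*I*√2)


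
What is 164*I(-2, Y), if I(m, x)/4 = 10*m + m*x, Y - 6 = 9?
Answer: -32800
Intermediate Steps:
Y = 15 (Y = 6 + 9 = 15)
I(m, x) = 40*m + 4*m*x (I(m, x) = 4*(10*m + m*x) = 40*m + 4*m*x)
164*I(-2, Y) = 164*(4*(-2)*(10 + 15)) = 164*(4*(-2)*25) = 164*(-200) = -32800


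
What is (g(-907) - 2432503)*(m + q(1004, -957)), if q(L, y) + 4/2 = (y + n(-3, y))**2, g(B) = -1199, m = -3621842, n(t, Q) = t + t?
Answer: 6557549196450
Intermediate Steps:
n(t, Q) = 2*t
q(L, y) = -2 + (-6 + y)**2 (q(L, y) = -2 + (y + 2*(-3))**2 = -2 + (y - 6)**2 = -2 + (-6 + y)**2)
(g(-907) - 2432503)*(m + q(1004, -957)) = (-1199 - 2432503)*(-3621842 + (-2 + (-6 - 957)**2)) = -2433702*(-3621842 + (-2 + (-963)**2)) = -2433702*(-3621842 + (-2 + 927369)) = -2433702*(-3621842 + 927367) = -2433702*(-2694475) = 6557549196450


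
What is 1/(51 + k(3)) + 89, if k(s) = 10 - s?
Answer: 5163/58 ≈ 89.017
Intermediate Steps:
1/(51 + k(3)) + 89 = 1/(51 + (10 - 1*3)) + 89 = 1/(51 + (10 - 3)) + 89 = 1/(51 + 7) + 89 = 1/58 + 89 = 5163/58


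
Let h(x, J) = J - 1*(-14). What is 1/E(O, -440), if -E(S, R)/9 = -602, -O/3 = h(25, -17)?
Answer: 1/5418 ≈ 0.00018457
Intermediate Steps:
h(x, J) = 14 + J (h(x, J) = J + 14 = 14 + J)
O = 9 (O = -3*(14 - 17) = -3*(-3) = 9)
E(S, R) = 5418 (E(S, R) = -9*(-602) = 5418)
1/E(O, -440) = 1/5418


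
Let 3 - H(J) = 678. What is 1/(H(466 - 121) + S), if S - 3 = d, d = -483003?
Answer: -1/483675 ≈ -2.0675e-6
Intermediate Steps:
S = -483000 (S = 3 - 483003 = -483000)
H(J) = -675 (H(J) = 3 - 1*678 = 3 - 678 = -675)
1/(H(466 - 121) + S) = 1/(-675 - 483000) = 1/(-483675) = -1/483675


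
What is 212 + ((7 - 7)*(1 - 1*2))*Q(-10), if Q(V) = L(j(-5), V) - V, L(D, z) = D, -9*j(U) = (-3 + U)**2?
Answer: 212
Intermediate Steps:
j(U) = -(-3 + U)**2/9
Q(V) = -64/9 - V (Q(V) = -(-3 - 5)**2/9 - V = -1/9*(-8)**2 - V = -1/9*64 - V = -64/9 - V)
212 + ((7 - 7)*(1 - 1*2))*Q(-10) = 212 + ((7 - 7)*(1 - 1*2))*(-64/9 - 1*(-10)) = 212 + (0*(1 - 2))*(-64/9 + 10) = 212 + (0*(-1))*(26/9) = 212 + 0*(26/9) = 212 + 0 = 212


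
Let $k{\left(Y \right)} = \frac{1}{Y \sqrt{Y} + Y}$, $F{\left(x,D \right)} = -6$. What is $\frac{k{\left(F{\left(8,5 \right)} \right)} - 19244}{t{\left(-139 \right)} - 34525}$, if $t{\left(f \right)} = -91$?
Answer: $\frac{808249}{1453872} - \frac{i \sqrt{6}}{1453872} \approx 0.55593 - 1.6848 \cdot 10^{-6} i$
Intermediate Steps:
$k{\left(Y \right)} = \frac{1}{Y + Y^{\frac{3}{2}}}$ ($k{\left(Y \right)} = \frac{1}{Y^{\frac{3}{2}} + Y} = \frac{1}{Y + Y^{\frac{3}{2}}}$)
$\frac{k{\left(F{\left(8,5 \right)} \right)} - 19244}{t{\left(-139 \right)} - 34525} = \frac{\frac{1}{-6 + \left(-6\right)^{\frac{3}{2}}} - 19244}{-91 - 34525} = \frac{\frac{1}{-6 - 6 i \sqrt{6}} - 19244}{-34616} = \left(-19244 + \frac{1}{-6 - 6 i \sqrt{6}}\right) \left(- \frac{1}{34616}\right) = \frac{4811}{8654} - \frac{1}{34616 \left(-6 - 6 i \sqrt{6}\right)}$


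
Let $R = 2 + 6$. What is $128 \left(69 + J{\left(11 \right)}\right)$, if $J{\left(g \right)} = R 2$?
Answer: $10880$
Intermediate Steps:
$R = 8$
$J{\left(g \right)} = 16$ ($J{\left(g \right)} = 8 \cdot 2 = 16$)
$128 \left(69 + J{\left(11 \right)}\right) = 128 \left(69 + 16\right) = 128 \cdot 85 = 10880$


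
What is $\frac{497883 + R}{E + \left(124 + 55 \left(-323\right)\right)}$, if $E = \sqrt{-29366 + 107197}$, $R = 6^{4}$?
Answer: $- \frac{677385903}{23932850} - \frac{499179 \sqrt{77831}}{311127050} \approx -28.751$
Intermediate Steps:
$R = 1296$
$E = \sqrt{77831} \approx 278.98$
$\frac{497883 + R}{E + \left(124 + 55 \left(-323\right)\right)} = \frac{497883 + 1296}{\sqrt{77831} + \left(124 + 55 \left(-323\right)\right)} = \frac{499179}{\sqrt{77831} + \left(124 - 17765\right)} = \frac{499179}{\sqrt{77831} - 17641} = \frac{499179}{-17641 + \sqrt{77831}}$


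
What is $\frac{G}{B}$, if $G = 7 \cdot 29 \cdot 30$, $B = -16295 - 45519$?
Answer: $- \frac{3045}{30907} \approx -0.098521$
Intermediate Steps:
$B = -61814$ ($B = -16295 - 45519 = -61814$)
$G = 6090$ ($G = 203 \cdot 30 = 6090$)
$\frac{G}{B} = \frac{6090}{-61814} = 6090 \left(- \frac{1}{61814}\right) = - \frac{3045}{30907}$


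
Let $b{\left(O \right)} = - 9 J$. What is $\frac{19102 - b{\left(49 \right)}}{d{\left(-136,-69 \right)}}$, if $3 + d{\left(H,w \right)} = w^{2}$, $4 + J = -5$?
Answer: $\frac{19021}{4758} \approx 3.9977$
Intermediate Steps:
$J = -9$ ($J = -4 - 5 = -9$)
$b{\left(O \right)} = 81$ ($b{\left(O \right)} = \left(-9\right) \left(-9\right) = 81$)
$d{\left(H,w \right)} = -3 + w^{2}$
$\frac{19102 - b{\left(49 \right)}}{d{\left(-136,-69 \right)}} = \frac{19102 - 81}{-3 + \left(-69\right)^{2}} = \frac{19102 - 81}{-3 + 4761} = \frac{19021}{4758}$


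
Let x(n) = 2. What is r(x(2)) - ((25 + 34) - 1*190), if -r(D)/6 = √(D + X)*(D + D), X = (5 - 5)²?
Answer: 131 - 24*√2 ≈ 97.059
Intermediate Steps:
X = 0 (X = 0² = 0)
r(D) = -12*D^(3/2) (r(D) = -6*√(D + 0)*(D + D) = -6*√D*2*D = -12*D^(3/2))
r(x(2)) - ((25 + 34) - 1*190) = -24*√2 - ((25 + 34) - 1*190) = -24*√2 - (59 - 190) = -24*√2 - 1*(-131) = -24*√2 + 131 = 131 - 24*√2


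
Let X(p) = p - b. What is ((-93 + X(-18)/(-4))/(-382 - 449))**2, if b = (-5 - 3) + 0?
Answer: 32761/2762244 ≈ 0.011860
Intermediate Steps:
b = -8 (b = -8 + 0 = -8)
X(p) = 8 + p (X(p) = p - 1*(-8) = p + 8 = 8 + p)
((-93 + X(-18)/(-4))/(-382 - 449))**2 = ((-93 + (8 - 18)/(-4))/(-382 - 449))**2 = ((-93 - 10*(-1/4))/(-831))**2 = ((-93 + 5/2)*(-1/831))**2 = (-181/2*(-1/831))**2 = (181/1662)**2 = 32761/2762244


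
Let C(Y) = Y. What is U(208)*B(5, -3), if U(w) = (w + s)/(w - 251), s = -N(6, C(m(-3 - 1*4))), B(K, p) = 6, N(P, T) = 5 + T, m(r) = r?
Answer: -1260/43 ≈ -29.302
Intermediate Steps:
s = 2 (s = -(5 + (-3 - 1*4)) = -(5 + (-3 - 4)) = -(5 - 7) = -1*(-2) = 2)
U(w) = (2 + w)/(-251 + w) (U(w) = (w + 2)/(w - 251) = (2 + w)/(-251 + w))
U(208)*B(5, -3) = ((2 + 208)/(-251 + 208))*6 = (210/(-43))*6 = -1/43*210*6 = -210/43*6 = -1260/43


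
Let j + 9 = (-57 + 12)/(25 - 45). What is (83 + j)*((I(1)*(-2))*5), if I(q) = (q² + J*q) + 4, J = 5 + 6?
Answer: -12200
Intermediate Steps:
J = 11
I(q) = 4 + q² + 11*q (I(q) = (q² + 11*q) + 4 = 4 + q² + 11*q)
j = -27/4 (j = -9 + (-57 + 12)/(25 - 45) = -9 - 45/(-20) = -9 - 45*(-1/20) = -9 + 9/4 = -27/4 ≈ -6.7500)
(83 + j)*((I(1)*(-2))*5) = (83 - 27/4)*(((4 + 1² + 11*1)*(-2))*5) = 305*(((4 + 1 + 11)*(-2))*5)/4 = 305*((16*(-2))*5)/4 = 305*(-32*5)/4 = (305/4)*(-160) = -12200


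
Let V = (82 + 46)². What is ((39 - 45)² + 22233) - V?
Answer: 5885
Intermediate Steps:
V = 16384 (V = 128² = 16384)
((39 - 45)² + 22233) - V = ((39 - 45)² + 22233) - 1*16384 = ((-6)² + 22233) - 16384 = (36 + 22233) - 16384 = 22269 - 16384 = 5885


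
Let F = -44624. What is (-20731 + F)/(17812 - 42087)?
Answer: 13071/4855 ≈ 2.6923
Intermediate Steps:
(-20731 + F)/(17812 - 42087) = (-20731 - 44624)/(17812 - 42087) = -65355/(-24275) = -65355*(-1/24275) = 13071/4855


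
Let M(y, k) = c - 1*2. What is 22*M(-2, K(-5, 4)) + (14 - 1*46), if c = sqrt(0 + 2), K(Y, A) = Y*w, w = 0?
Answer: -76 + 22*sqrt(2) ≈ -44.887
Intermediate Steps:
K(Y, A) = 0 (K(Y, A) = Y*0 = 0)
c = sqrt(2) ≈ 1.4142
M(y, k) = -2 + sqrt(2) (M(y, k) = sqrt(2) - 1*2 = sqrt(2) - 2 = -2 + sqrt(2))
22*M(-2, K(-5, 4)) + (14 - 1*46) = 22*(-2 + sqrt(2)) + (14 - 1*46) = (-44 + 22*sqrt(2)) + (14 - 46) = (-44 + 22*sqrt(2)) - 32 = -76 + 22*sqrt(2)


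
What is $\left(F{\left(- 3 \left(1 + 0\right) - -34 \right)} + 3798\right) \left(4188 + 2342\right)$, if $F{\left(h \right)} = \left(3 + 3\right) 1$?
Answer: $24840120$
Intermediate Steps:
$F{\left(h \right)} = 6$ ($F{\left(h \right)} = 6 \cdot 1 = 6$)
$\left(F{\left(- 3 \left(1 + 0\right) - -34 \right)} + 3798\right) \left(4188 + 2342\right) = \left(6 + 3798\right) \left(4188 + 2342\right) = 3804 \cdot 6530 = 24840120$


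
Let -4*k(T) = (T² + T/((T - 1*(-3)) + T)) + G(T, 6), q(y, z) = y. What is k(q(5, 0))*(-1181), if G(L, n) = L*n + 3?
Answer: 896379/52 ≈ 17238.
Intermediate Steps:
G(L, n) = 3 + L*n
k(T) = -¾ - 3*T/2 - T²/4 - T/(4*(3 + 2*T)) (k(T) = -((T² + T/((T - 1*(-3)) + T)) + (3 + T*6))/4 = -((T² + T/((T + 3) + T)) + (3 + 6*T))/4 = -((T² + T/((3 + T) + T)) + (3 + 6*T))/4 = -((T² + T/(3 + 2*T)) + (3 + 6*T))/4 = -(3 + T² + 6*T + T/(3 + 2*T))/4 = -¾ - 3*T/2 - T²/4 - T/(4*(3 + 2*T)))
k(q(5, 0))*(-1181) = ((-9 - 25*5 - 15*5² - 2*5³)/(4*(3 + 2*5)))*(-1181) = ((-9 - 125 - 15*25 - 2*125)/(4*(3 + 10)))*(-1181) = ((¼)*(-9 - 125 - 375 - 250)/13)*(-1181) = ((¼)*(1/13)*(-759))*(-1181) = -759/52*(-1181) = 896379/52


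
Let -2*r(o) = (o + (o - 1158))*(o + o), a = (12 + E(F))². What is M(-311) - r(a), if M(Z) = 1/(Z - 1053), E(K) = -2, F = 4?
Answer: -130671201/1364 ≈ -95800.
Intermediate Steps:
M(Z) = 1/(-1053 + Z)
a = 100 (a = (12 - 2)² = 10² = 100)
r(o) = -o*(-1158 + 2*o) (r(o) = -(o + (o - 1158))*(o + o)/2 = -(o + (-1158 + o))*2*o/2 = -(-1158 + 2*o)*2*o/2 = -o*(-1158 + 2*o))
M(-311) - r(a) = 1/(-1053 - 311) - 2*100*(579 - 1*100) = 1/(-1364) - 2*100*(579 - 100) = -1/1364 - 2*100*479 = -1/1364 - 1*95800 = -1/1364 - 95800 = -130671201/1364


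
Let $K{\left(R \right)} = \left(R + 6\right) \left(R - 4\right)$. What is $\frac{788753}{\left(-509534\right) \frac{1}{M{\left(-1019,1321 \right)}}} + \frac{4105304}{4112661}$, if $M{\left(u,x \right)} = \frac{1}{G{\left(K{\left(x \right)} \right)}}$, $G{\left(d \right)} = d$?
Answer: $\frac{174082657891258271}{174394781280311946} \approx 0.99821$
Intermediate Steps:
$K{\left(R \right)} = \left(-4 + R\right) \left(6 + R\right)$ ($K{\left(R \right)} = \left(6 + R\right) \left(-4 + R\right) = \left(-4 + R\right) \left(6 + R\right)$)
$M{\left(u,x \right)} = \frac{1}{-24 + x^{2} + 2 x}$
$\frac{788753}{\left(-509534\right) \frac{1}{M{\left(-1019,1321 \right)}}} + \frac{4105304}{4112661} = \frac{788753}{\left(-509534\right) \frac{1}{\frac{1}{-24 + 1321^{2} + 2 \cdot 1321}}} + \frac{4105304}{4112661} = \frac{788753}{\left(-509534\right) \frac{1}{\frac{1}{-24 + 1745041 + 2642}}} + 4105304 \cdot \frac{1}{4112661} = \frac{788753}{\left(-509534\right) \frac{1}{\frac{1}{1747659}}} + \frac{586472}{587523} = \frac{788753}{\left(-509534\right) 1747659} + \frac{586472}{587523} = \frac{788753}{-890491680906} + \frac{586472}{587523} = 788753 \left(- \frac{1}{890491680906}\right) + \frac{586472}{587523} = - \frac{788753}{890491680906} + \frac{586472}{587523} = \frac{174082657891258271}{174394781280311946}$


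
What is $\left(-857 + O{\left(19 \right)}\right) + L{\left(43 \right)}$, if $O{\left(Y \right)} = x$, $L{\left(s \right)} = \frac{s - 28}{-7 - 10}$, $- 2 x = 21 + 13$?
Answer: $- \frac{14873}{17} \approx -874.88$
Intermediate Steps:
$x = -17$ ($x = - \frac{21 + 13}{2} = \left(- \frac{1}{2}\right) 34 = -17$)
$L{\left(s \right)} = \frac{28}{17} - \frac{s}{17}$ ($L{\left(s \right)} = \frac{-28 + s}{-17} = \left(-28 + s\right) \left(- \frac{1}{17}\right) = \frac{28}{17} - \frac{s}{17}$)
$O{\left(Y \right)} = -17$
$\left(-857 + O{\left(19 \right)}\right) + L{\left(43 \right)} = \left(-857 - 17\right) + \left(\frac{28}{17} - \frac{43}{17}\right) = -874 + \left(\frac{28}{17} - \frac{43}{17}\right) = -874 - \frac{15}{17} = - \frac{14873}{17}$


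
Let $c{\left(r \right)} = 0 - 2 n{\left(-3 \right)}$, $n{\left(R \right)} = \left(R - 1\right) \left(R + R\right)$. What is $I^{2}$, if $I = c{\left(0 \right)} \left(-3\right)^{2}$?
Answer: $186624$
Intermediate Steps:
$n{\left(R \right)} = 2 R \left(-1 + R\right)$ ($n{\left(R \right)} = \left(-1 + R\right) 2 R = 2 R \left(-1 + R\right)$)
$c{\left(r \right)} = -48$ ($c{\left(r \right)} = 0 - 2 \cdot 2 \left(-3\right) \left(-1 - 3\right) = 0 - 2 \cdot 2 \left(-3\right) \left(-4\right) = 0 - 48 = -48$)
$I = -432$ ($I = - 48 \left(-3\right)^{2} = \left(-48\right) 9 = -432$)
$I^{2} = \left(-432\right)^{2} = 186624$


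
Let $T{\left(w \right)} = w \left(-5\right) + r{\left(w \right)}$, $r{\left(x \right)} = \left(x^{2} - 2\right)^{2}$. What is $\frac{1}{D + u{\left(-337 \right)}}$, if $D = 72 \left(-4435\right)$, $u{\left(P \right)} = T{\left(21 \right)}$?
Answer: $- \frac{1}{126704} \approx -7.8924 \cdot 10^{-6}$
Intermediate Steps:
$r{\left(x \right)} = \left(-2 + x^{2}\right)^{2}$
$T{\left(w \right)} = \left(-2 + w^{2}\right)^{2} - 5 w$ ($T{\left(w \right)} = w \left(-5\right) + \left(-2 + w^{2}\right)^{2} = - 5 w + \left(-2 + w^{2}\right)^{2} = \left(-2 + w^{2}\right)^{2} - 5 w$)
$u{\left(P \right)} = 192616$ ($u{\left(P \right)} = \left(-2 + 21^{2}\right)^{2} - 105 = \left(-2 + 441\right)^{2} - 105 = 439^{2} - 105 = 192721 - 105 = 192616$)
$D = -319320$
$\frac{1}{D + u{\left(-337 \right)}} = \frac{1}{-319320 + 192616} = \frac{1}{-126704} = - \frac{1}{126704}$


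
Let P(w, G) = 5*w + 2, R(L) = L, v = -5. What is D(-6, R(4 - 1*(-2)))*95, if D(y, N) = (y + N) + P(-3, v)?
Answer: -1235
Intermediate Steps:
P(w, G) = 2 + 5*w
D(y, N) = -13 + N + y (D(y, N) = (y + N) + (2 + 5*(-3)) = (N + y) + (2 - 15) = (N + y) - 13 = -13 + N + y)
D(-6, R(4 - 1*(-2)))*95 = (-13 + (4 - 1*(-2)) - 6)*95 = (-13 + (4 + 2) - 6)*95 = (-13 + 6 - 6)*95 = -13*95 = -1235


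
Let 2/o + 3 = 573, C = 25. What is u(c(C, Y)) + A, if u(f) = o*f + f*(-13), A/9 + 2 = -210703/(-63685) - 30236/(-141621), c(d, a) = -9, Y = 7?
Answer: 7463829111429/57121178105 ≈ 130.67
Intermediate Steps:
o = 1/285 (o = 2/(-3 + 573) = 2/570 = 2*(1/570) = 1/285 ≈ 0.0035088)
A = 41181847359/3006377795 (A = -18 + 9*(-210703/(-63685) - 30236/(-141621)) = -18 + 9*(-210703*(-1/63685) - 30236*(-1/141621)) = -18 + 9*(210703/63685 + 30236/141621) = -18 + 9*(31765549223/9019133385) = -18 + 95296647669/3006377795 = 41181847359/3006377795 ≈ 13.698)
u(f) = -3704*f/285 (u(f) = f/285 + f*(-13) = f/285 - 13*f = -3704*f/285)
u(c(C, Y)) + A = -3704/285*(-9) + 41181847359/3006377795 = 11112/95 + 41181847359/3006377795 = 7463829111429/57121178105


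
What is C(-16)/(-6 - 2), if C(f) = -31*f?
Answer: -62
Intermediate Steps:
C(-16)/(-6 - 2) = (-31*(-16))/(-6 - 2) = 496/(-8) = -⅛*496 = -62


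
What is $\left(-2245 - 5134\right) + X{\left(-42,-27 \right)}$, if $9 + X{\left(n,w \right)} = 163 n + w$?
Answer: $-14261$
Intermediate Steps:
$X{\left(n,w \right)} = -9 + w + 163 n$ ($X{\left(n,w \right)} = -9 + \left(163 n + w\right) = -9 + \left(w + 163 n\right) = -9 + w + 163 n$)
$\left(-2245 - 5134\right) + X{\left(-42,-27 \right)} = \left(-2245 - 5134\right) - 6882 = -7379 - 6882 = -14261$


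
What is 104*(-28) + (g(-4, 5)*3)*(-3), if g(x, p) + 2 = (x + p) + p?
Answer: -2948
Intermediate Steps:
g(x, p) = -2 + x + 2*p (g(x, p) = -2 + ((x + p) + p) = -2 + ((p + x) + p) = -2 + (x + 2*p) = -2 + x + 2*p)
104*(-28) + (g(-4, 5)*3)*(-3) = 104*(-28) + ((-2 - 4 + 2*5)*3)*(-3) = -2912 + ((-2 - 4 + 10)*3)*(-3) = -2912 + (4*3)*(-3) = -2912 + 12*(-3) = -2912 - 36 = -2948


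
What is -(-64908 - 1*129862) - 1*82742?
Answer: 112028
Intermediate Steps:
-(-64908 - 1*129862) - 1*82742 = -(-64908 - 129862) - 82742 = -1*(-194770) - 82742 = 194770 - 82742 = 112028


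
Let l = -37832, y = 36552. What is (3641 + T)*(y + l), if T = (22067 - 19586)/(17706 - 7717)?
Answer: -46556710400/9989 ≈ -4.6608e+6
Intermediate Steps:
T = 2481/9989 ≈ 0.24837
(3641 + T)*(y + l) = (3641 + 2481/9989)*(36552 - 37832) = (36372430/9989)*(-1280) = -46556710400/9989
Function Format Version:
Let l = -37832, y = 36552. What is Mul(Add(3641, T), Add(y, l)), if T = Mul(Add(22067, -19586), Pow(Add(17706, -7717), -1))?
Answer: Rational(-46556710400, 9989) ≈ -4.6608e+6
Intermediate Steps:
T = Rational(2481, 9989) (T = Mul(2481, Pow(9989, -1)) = Mul(2481, Rational(1, 9989)) = Rational(2481, 9989) ≈ 0.24837)
Mul(Add(3641, T), Add(y, l)) = Mul(Add(3641, Rational(2481, 9989)), Add(36552, -37832)) = Mul(Rational(36372430, 9989), -1280) = Rational(-46556710400, 9989)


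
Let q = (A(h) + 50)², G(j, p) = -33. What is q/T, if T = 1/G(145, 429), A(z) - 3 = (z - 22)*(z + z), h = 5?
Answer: -451737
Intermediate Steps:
A(z) = 3 + 2*z*(-22 + z) (A(z) = 3 + (z - 22)*(z + z) = 3 + (-22 + z)*(2*z) = 3 + 2*z*(-22 + z))
T = -1/33 (T = 1/(-33) = -1/33 ≈ -0.030303)
q = 13689 (q = ((3 - 44*5 + 2*5²) + 50)² = ((3 - 220 + 2*25) + 50)² = ((3 - 220 + 50) + 50)² = (-167 + 50)² = (-117)² = 13689)
q/T = 13689/(-1/33) = 13689*(-33) = -451737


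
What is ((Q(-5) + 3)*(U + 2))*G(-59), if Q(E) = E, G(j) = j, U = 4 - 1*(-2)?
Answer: 944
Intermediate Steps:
U = 6 (U = 4 + 2 = 6)
((Q(-5) + 3)*(U + 2))*G(-59) = ((-5 + 3)*(6 + 2))*(-59) = -2*8*(-59) = -16*(-59) = 944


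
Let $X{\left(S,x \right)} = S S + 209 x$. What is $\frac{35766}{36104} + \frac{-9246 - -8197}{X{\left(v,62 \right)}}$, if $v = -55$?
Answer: $\frac{266887441}{288525116} \approx 0.92501$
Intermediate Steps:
$X{\left(S,x \right)} = S^{2} + 209 x$
$\frac{35766}{36104} + \frac{-9246 - -8197}{X{\left(v,62 \right)}} = \frac{35766}{36104} + \frac{-9246 - -8197}{\left(-55\right)^{2} + 209 \cdot 62} = 35766 \cdot \frac{1}{36104} + \frac{-9246 + 8197}{3025 + 12958} = \frac{17883}{18052} - \frac{1049}{15983} = \frac{266887441}{288525116}$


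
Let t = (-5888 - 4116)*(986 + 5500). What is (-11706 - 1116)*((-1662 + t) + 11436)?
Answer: 831842251740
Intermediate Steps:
t = -64885944 (t = -10004*6486 = -64885944)
(-11706 - 1116)*((-1662 + t) + 11436) = (-11706 - 1116)*((-1662 - 64885944) + 11436) = -12822*(-64887606 + 11436) = -12822*(-64876170) = 831842251740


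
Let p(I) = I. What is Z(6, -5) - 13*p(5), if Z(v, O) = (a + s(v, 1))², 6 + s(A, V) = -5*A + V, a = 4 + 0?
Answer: 896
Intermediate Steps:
a = 4
s(A, V) = -6 + V - 5*A (s(A, V) = -6 + (-5*A + V) = -6 + (V - 5*A) = -6 + V - 5*A)
Z(v, O) = (-1 - 5*v)² (Z(v, O) = (4 + (-6 + 1 - 5*v))² = (4 + (-5 - 5*v))² = (-1 - 5*v)²)
Z(6, -5) - 13*p(5) = (1 + 5*6)² - 13*5 = (1 + 30)² - 65 = 31² - 65 = 961 - 65 = 896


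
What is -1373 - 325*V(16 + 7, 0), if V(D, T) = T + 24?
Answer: -9173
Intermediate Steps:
V(D, T) = 24 + T
-1373 - 325*V(16 + 7, 0) = -1373 - 325*(24 + 0) = -1373 - 325*24 = -1373 - 7800 = -9173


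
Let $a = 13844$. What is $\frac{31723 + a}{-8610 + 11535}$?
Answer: $\frac{5063}{325} \approx 15.578$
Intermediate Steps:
$\frac{31723 + a}{-8610 + 11535} = \frac{31723 + 13844}{-8610 + 11535} = \frac{45567}{2925} = 45567 \cdot \frac{1}{2925} = \frac{5063}{325}$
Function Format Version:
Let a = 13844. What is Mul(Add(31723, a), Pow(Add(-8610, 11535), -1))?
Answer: Rational(5063, 325) ≈ 15.578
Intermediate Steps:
Mul(Add(31723, a), Pow(Add(-8610, 11535), -1)) = Mul(Add(31723, 13844), Pow(Add(-8610, 11535), -1)) = Mul(45567, Pow(2925, -1)) = Mul(45567, Rational(1, 2925)) = Rational(5063, 325)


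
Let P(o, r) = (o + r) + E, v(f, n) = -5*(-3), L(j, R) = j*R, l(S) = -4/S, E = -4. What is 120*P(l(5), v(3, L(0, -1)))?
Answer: 1224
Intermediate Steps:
L(j, R) = R*j
v(f, n) = 15
P(o, r) = -4 + o + r (P(o, r) = (o + r) - 4 = -4 + o + r)
120*P(l(5), v(3, L(0, -1))) = 120*(-4 - 4/5 + 15) = 120*(51/5) = 1224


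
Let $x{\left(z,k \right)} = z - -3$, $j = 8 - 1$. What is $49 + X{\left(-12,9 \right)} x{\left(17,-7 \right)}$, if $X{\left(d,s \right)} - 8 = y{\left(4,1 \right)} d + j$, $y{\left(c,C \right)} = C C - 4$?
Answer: $1069$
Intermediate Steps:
$y{\left(c,C \right)} = -4 + C^{2}$ ($y{\left(c,C \right)} = C^{2} - 4 = -4 + C^{2}$)
$j = 7$
$x{\left(z,k \right)} = 3 + z$ ($x{\left(z,k \right)} = z + 3 = 3 + z$)
$X{\left(d,s \right)} = 15 - 3 d$ ($X{\left(d,s \right)} = 8 + \left(\left(-4 + 1^{2}\right) d + 7\right) = 8 + \left(\left(-4 + 1\right) d + 7\right) = 8 - \left(-7 + 3 d\right) = 15 - 3 d$)
$49 + X{\left(-12,9 \right)} x{\left(17,-7 \right)} = 49 + \left(15 - -36\right) \left(3 + 17\right) = 49 + \left(15 + 36\right) 20 = 49 + 51 \cdot 20 = 49 + 1020 = 1069$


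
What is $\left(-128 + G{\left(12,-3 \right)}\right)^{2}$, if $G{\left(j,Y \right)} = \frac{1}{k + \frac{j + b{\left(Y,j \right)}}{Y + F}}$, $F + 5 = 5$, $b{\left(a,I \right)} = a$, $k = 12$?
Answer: $\frac{1324801}{81} \approx 16356.0$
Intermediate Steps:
$F = 0$ ($F = -5 + 5 = 0$)
$G{\left(j,Y \right)} = \frac{1}{12 + \frac{Y + j}{Y}}$ ($G{\left(j,Y \right)} = \frac{1}{12 + \frac{j + Y}{Y + 0}} = \frac{1}{12 + \frac{Y + j}{Y}}$)
$\left(-128 + G{\left(12,-3 \right)}\right)^{2} = \left(-128 - \frac{3}{12 + 13 \left(-3\right)}\right)^{2} = \left(-128 - \frac{3}{12 - 39}\right)^{2} = \left(-128 - \frac{3}{-27}\right)^{2} = \left(-128 - - \frac{1}{9}\right)^{2} = \left(-128 + \frac{1}{9}\right)^{2} = \left(- \frac{1151}{9}\right)^{2} = \frac{1324801}{81}$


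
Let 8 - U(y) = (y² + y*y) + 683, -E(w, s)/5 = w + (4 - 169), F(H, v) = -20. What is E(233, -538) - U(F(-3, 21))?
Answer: 1135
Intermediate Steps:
E(w, s) = 825 - 5*w (E(w, s) = -5*(w + (4 - 169)) = -5*(w - 165) = -5*(-165 + w) = 825 - 5*w)
U(y) = -675 - 2*y² (U(y) = 8 - ((y² + y*y) + 683) = 8 - ((y² + y²) + 683) = 8 - (2*y² + 683) = 8 - (683 + 2*y²) = 8 + (-683 - 2*y²) = -675 - 2*y²)
E(233, -538) - U(F(-3, 21)) = (825 - 5*233) - (-675 - 2*(-20)²) = (825 - 1165) - (-675 - 2*400) = -340 - (-675 - 800) = -340 - 1*(-1475) = -340 + 1475 = 1135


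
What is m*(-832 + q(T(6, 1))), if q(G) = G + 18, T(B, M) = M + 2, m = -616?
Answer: 499576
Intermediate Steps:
T(B, M) = 2 + M
q(G) = 18 + G
m*(-832 + q(T(6, 1))) = -616*(-832 + (18 + (2 + 1))) = -616*(-832 + (18 + 3)) = -616*(-832 + 21) = -616*(-811) = 499576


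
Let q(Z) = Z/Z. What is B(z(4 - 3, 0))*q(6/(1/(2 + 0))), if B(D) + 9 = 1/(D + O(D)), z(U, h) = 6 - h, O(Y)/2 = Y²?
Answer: -701/78 ≈ -8.9872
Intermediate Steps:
O(Y) = 2*Y²
B(D) = -9 + 1/(D + 2*D²)
q(Z) = 1
B(z(4 - 3, 0))*q(6/(1/(2 + 0))) = ((1 - 18*(6 - 1*0)² - 9*(6 - 1*0))/((6 - 1*0)*(1 + 2*(6 - 1*0))))*1 = ((1 - 18*(6 + 0)² - 9*(6 + 0))/((6 + 0)*(1 + 2*(6 + 0))))*1 = ((1 - 18*6² - 9*6)/(6*(1 + 2*6)))*1 = ((1 - 18*36 - 54)/(6*(1 + 12)))*1 = ((⅙)*(1 - 648 - 54)/13)*1 = ((⅙)*(1/13)*(-701))*1 = -701/78*1 = -701/78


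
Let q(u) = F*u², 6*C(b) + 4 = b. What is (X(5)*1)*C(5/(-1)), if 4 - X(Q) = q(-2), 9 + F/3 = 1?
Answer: -150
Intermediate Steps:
F = -24 (F = -27 + 3*1 = -27 + 3 = -24)
C(b) = -⅔ + b/6
q(u) = -24*u²
X(Q) = 100 (X(Q) = 4 - (-24)*(-2)² = 4 - (-24)*4 = 4 - 1*(-96) = 4 + 96 = 100)
(X(5)*1)*C(5/(-1)) = (100*1)*(-⅔ + (5/(-1))/6) = 100*(-⅔ + (5*(-1))/6) = 100*(-⅔ + (⅙)*(-5)) = 100*(-⅔ - ⅚) = 100*(-3/2) = -150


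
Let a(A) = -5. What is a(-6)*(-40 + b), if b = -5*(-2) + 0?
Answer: 150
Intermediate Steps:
b = 10 (b = 10 + 0 = 10)
a(-6)*(-40 + b) = -5*(-40 + 10) = -5*(-30) = 150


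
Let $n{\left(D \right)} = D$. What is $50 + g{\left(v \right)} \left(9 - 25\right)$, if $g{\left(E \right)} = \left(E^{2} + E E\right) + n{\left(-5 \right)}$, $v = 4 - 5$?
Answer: $98$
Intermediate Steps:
$v = -1$
$g{\left(E \right)} = -5 + 2 E^{2}$ ($g{\left(E \right)} = \left(E^{2} + E E\right) - 5 = \left(E^{2} + E^{2}\right) - 5 = 2 E^{2} - 5 = -5 + 2 E^{2}$)
$50 + g{\left(v \right)} \left(9 - 25\right) = 50 + \left(-5 + 2 \left(-1\right)^{2}\right) \left(9 - 25\right) = 50 + \left(-5 + 2 \cdot 1\right) \left(-16\right) = 50 + \left(-5 + 2\right) \left(-16\right) = 50 - -48 = 50 + 48 = 98$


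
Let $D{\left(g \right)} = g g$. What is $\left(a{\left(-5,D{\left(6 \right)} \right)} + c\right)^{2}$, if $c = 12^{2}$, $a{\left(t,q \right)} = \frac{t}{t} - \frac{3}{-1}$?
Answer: $21904$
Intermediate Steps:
$D{\left(g \right)} = g^{2}$
$a{\left(t,q \right)} = 4$ ($a{\left(t,q \right)} = 1 - -3 = 1 + 3 = 4$)
$c = 144$
$\left(a{\left(-5,D{\left(6 \right)} \right)} + c\right)^{2} = \left(4 + 144\right)^{2} = 148^{2} = 21904$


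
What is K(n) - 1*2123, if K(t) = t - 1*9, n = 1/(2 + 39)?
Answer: -87411/41 ≈ -2132.0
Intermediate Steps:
n = 1/41 ≈ 0.024390
K(t) = -9 + t (K(t) = t - 9 = -9 + t)
K(n) - 1*2123 = (-9 + 1/41) - 1*2123 = -368/41 - 2123 = -87411/41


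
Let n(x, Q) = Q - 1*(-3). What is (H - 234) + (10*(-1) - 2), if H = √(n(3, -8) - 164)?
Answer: -246 + 13*I ≈ -246.0 + 13.0*I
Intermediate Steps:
n(x, Q) = 3 + Q (n(x, Q) = Q + 3 = 3 + Q)
H = 13*I (H = √((3 - 8) - 164) = √(-5 - 164) = √(-169) = 13*I ≈ 13.0*I)
(H - 234) + (10*(-1) - 2) = (13*I - 234) + (10*(-1) - 2) = (-234 + 13*I) + (-10 - 2) = (-234 + 13*I) - 12 = -246 + 13*I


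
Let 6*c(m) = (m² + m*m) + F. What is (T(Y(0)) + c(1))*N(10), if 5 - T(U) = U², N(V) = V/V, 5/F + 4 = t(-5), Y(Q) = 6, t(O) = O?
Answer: -1661/54 ≈ -30.759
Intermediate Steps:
F = -5/9 (F = 5/(-4 - 5) = 5/(-9) = 5*(-⅑) = -5/9 ≈ -0.55556)
N(V) = 1
c(m) = -5/54 + m²/3 (c(m) = ((m² + m*m) - 5/9)/6 = ((m² + m²) - 5/9)/6 = (2*m² - 5/9)/6 = (-5/9 + 2*m²)/6 = -5/54 + m²/3)
T(U) = 5 - U²
(T(Y(0)) + c(1))*N(10) = ((5 - 1*6²) + (-5/54 + (⅓)*1²))*1 = ((5 - 1*36) + (-5/54 + (⅓)*1))*1 = ((5 - 36) + (-5/54 + ⅓))*1 = (-31 + 13/54)*1 = -1661/54*1 = -1661/54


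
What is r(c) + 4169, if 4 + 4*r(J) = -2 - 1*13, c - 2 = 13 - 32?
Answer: 16657/4 ≈ 4164.3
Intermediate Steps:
c = -17 (c = 2 + (13 - 32) = 2 - 19 = -17)
r(J) = -19/4 (r(J) = -1 + (-2 - 1*13)/4 = -1 + (-2 - 13)/4 = -1 + (¼)*(-15) = -1 - 15/4 = -19/4)
r(c) + 4169 = -19/4 + 4169 = 16657/4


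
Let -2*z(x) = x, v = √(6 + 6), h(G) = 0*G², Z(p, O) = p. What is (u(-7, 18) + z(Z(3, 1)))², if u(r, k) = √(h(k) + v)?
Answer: (3 - 2*√2*3^(¼))²/4 ≈ 0.13047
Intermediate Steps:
h(G) = 0
v = 2*√3 (v = √12 = 2*√3 ≈ 3.4641)
z(x) = -x/2
u(r, k) = √2*3^(¼) (u(r, k) = √(0 + 2*√3) = √(2*√3) = √2*3^(¼))
(u(-7, 18) + z(Z(3, 1)))² = (√2*3^(¼) - ½*3)² = (√2*3^(¼) - 3/2)² = (-3/2 + √2*3^(¼))²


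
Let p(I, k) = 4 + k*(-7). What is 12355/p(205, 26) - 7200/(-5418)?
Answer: -3647655/53578 ≈ -68.081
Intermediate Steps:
p(I, k) = 4 - 7*k
12355/p(205, 26) - 7200/(-5418) = 12355/(4 - 7*26) - 7200/(-5418) = 12355/(4 - 182) - 7200*(-1/5418) = 12355/(-178) + 400/301 = 12355*(-1/178) + 400/301 = -12355/178 + 400/301 = -3647655/53578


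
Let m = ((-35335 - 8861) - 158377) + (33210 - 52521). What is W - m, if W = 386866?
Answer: 608750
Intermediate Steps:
m = -221884 (m = (-44196 - 158377) - 19311 = -202573 - 19311 = -221884)
W - m = 386866 - 1*(-221884) = 386866 + 221884 = 608750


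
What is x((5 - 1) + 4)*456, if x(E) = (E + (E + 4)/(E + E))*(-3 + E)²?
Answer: 99750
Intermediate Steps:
x(E) = (-3 + E)²*(E + (4 + E)/(2*E)) (x(E) = (E + (4 + E)/((2*E)))*(-3 + E)² = (E + (4 + E)*(1/(2*E)))*(-3 + E)² = (E + (4 + E)/(2*E))*(-3 + E)² = (-3 + E)²*(E + (4 + E)/(2*E)))
x((5 - 1) + 4)*456 = ((-3 + ((5 - 1) + 4))²*(4 + ((5 - 1) + 4)*(1 + 2*((5 - 1) + 4)))/(2*((5 - 1) + 4)))*456 = ((-3 + (4 + 4))²*(4 + (4 + 4)*(1 + 2*(4 + 4)))/(2*(4 + 4)))*456 = ((½)*(-3 + 8)²*(4 + 8*(1 + 2*8))/8)*456 = ((½)*(⅛)*5²*(4 + 8*(1 + 16)))*456 = ((½)*(⅛)*25*(4 + 8*17))*456 = ((½)*(⅛)*25*(4 + 136))*456 = ((½)*(⅛)*25*140)*456 = (875/4)*456 = 99750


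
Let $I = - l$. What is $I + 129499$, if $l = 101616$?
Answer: $27883$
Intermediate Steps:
$I = -101616$ ($I = \left(-1\right) 101616 = -101616$)
$I + 129499 = -101616 + 129499 = 27883$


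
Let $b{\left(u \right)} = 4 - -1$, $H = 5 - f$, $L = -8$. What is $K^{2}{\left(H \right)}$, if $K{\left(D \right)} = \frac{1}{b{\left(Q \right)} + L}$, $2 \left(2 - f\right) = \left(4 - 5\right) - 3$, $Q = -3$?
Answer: $\frac{1}{9} \approx 0.11111$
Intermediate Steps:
$f = 4$ ($f = 2 - \frac{\left(4 - 5\right) - 3}{2} = 2 - \frac{-1 - 3}{2} = 2 - -2 = 2 + 2 = 4$)
$H = 1$ ($H = 5 - 4 = 1$)
$b{\left(u \right)} = 5$ ($b{\left(u \right)} = 4 + 1 = 5$)
$K{\left(D \right)} = - \frac{1}{3}$ ($K{\left(D \right)} = \frac{1}{5 - 8} = \frac{1}{-3} = - \frac{1}{3}$)
$K^{2}{\left(H \right)} = \left(- \frac{1}{3}\right)^{2} = \frac{1}{9}$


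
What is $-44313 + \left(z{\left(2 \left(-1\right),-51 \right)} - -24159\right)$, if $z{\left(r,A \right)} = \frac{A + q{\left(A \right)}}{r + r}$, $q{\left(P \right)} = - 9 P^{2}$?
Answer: $-14289$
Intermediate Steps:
$z{\left(r,A \right)} = \frac{A - 9 A^{2}}{2 r}$ ($z{\left(r,A \right)} = \frac{A - 9 A^{2}}{r + r} = \frac{A - 9 A^{2}}{2 r}$)
$-44313 + \left(z{\left(2 \left(-1\right),-51 \right)} - -24159\right) = -44313 + \left(\frac{1}{2} \left(-51\right) \frac{1}{2 \left(-1\right)} \left(1 - -459\right) - -24159\right) = -44313 + \left(\frac{1}{2} \left(-51\right) \frac{1}{-2} \left(1 + 459\right) + 24159\right) = -44313 + \left(\frac{1}{2} \left(-51\right) \left(- \frac{1}{2}\right) 460 + 24159\right) = -44313 + \left(5865 + 24159\right) = -44313 + 30024 = -14289$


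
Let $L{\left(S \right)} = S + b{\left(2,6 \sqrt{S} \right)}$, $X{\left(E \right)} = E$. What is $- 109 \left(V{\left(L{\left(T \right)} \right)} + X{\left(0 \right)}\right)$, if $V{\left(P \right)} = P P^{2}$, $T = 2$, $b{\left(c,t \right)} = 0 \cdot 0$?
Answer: $-872$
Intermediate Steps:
$b{\left(c,t \right)} = 0$
$L{\left(S \right)} = S$ ($L{\left(S \right)} = S + 0 = S$)
$V{\left(P \right)} = P^{3}$
$- 109 \left(V{\left(L{\left(T \right)} \right)} + X{\left(0 \right)}\right) = - 109 \left(2^{3} + 0\right) = - 109 \left(8 + 0\right) = \left(-109\right) 8 = -872$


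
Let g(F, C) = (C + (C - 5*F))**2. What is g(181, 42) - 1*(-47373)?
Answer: 721414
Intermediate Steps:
g(F, C) = (-5*F + 2*C)**2
g(181, 42) - 1*(-47373) = (-5*181 + 2*42)**2 - 1*(-47373) = (-905 + 84)**2 + 47373 = (-821)**2 + 47373 = 674041 + 47373 = 721414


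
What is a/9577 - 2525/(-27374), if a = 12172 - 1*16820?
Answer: -103052427/262160798 ≈ -0.39309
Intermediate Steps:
a = -4648 (a = 12172 - 16820 = -4648)
a/9577 - 2525/(-27374) = -4648/9577 - 2525/(-27374) = -4648*1/9577 - 2525*(-1/27374) = -4648/9577 + 2525/27374 = -103052427/262160798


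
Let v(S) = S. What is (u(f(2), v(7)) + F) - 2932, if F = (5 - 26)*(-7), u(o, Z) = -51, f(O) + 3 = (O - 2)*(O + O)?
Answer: -2836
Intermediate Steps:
f(O) = -3 + 2*O*(-2 + O) (f(O) = -3 + (O - 2)*(O + O) = -3 + (-2 + O)*(2*O) = -3 + 2*O*(-2 + O))
F = 147 (F = -21*(-7) = 147)
(u(f(2), v(7)) + F) - 2932 = (-51 + 147) - 2932 = 96 - 2932 = -2836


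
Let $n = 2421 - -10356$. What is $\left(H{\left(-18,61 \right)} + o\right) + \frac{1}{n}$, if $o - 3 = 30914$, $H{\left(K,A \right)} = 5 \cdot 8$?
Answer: $\frac{395537590}{12777} \approx 30957.0$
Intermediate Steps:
$H{\left(K,A \right)} = 40$
$n = 12777$ ($n = 2421 + 10356 = 12777$)
$o = 30917$ ($o = 3 + 30914 = 30917$)
$\left(H{\left(-18,61 \right)} + o\right) + \frac{1}{n} = \left(40 + 30917\right) + \frac{1}{12777} = 30957 + \frac{1}{12777} = \frac{395537590}{12777}$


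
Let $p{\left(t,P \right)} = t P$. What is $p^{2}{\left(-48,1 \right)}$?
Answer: $2304$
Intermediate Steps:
$p{\left(t,P \right)} = P t$
$p^{2}{\left(-48,1 \right)} = \left(1 \left(-48\right)\right)^{2} = \left(-48\right)^{2} = 2304$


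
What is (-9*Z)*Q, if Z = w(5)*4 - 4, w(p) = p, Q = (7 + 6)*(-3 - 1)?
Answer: 7488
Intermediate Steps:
Q = -52 (Q = 13*(-4) = -52)
Z = 16 (Z = 5*4 - 4 = 20 - 4 = 16)
(-9*Z)*Q = -9*16*(-52) = -144*(-52) = 7488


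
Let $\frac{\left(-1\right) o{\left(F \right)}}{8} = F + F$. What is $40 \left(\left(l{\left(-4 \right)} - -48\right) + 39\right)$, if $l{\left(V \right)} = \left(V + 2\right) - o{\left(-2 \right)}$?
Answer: $2120$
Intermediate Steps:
$o{\left(F \right)} = - 16 F$ ($o{\left(F \right)} = - 8 \left(F + F\right) = - 8 \cdot 2 F = - 16 F$)
$l{\left(V \right)} = -30 + V$ ($l{\left(V \right)} = \left(V + 2\right) - \left(-16\right) \left(-2\right) = \left(2 + V\right) - 32 = -30 + V$)
$40 \left(\left(l{\left(-4 \right)} - -48\right) + 39\right) = 40 \left(\left(\left(-30 - 4\right) - -48\right) + 39\right) = 40 \left(\left(-34 + 48\right) + 39\right) = 40 \left(14 + 39\right) = 40 \cdot 53 = 2120$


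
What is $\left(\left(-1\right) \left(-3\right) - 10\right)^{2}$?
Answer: $49$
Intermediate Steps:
$\left(\left(-1\right) \left(-3\right) - 10\right)^{2} = \left(3 - 10\right)^{2} = \left(-7\right)^{2} = 49$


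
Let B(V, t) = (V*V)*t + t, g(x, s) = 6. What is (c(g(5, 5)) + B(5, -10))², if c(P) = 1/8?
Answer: 4322241/64 ≈ 67535.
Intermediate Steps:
B(V, t) = t + t*V² (B(V, t) = V²*t + t = t*V² + t = t + t*V²)
c(P) = ⅛
(c(g(5, 5)) + B(5, -10))² = (⅛ - 10*(1 + 5²))² = (⅛ - 10*(1 + 25))² = (⅛ - 10*26)² = (⅛ - 260)² = (-2079/8)² = 4322241/64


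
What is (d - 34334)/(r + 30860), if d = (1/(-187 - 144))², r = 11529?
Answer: -3761667373/4644181229 ≈ -0.80997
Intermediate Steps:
d = 1/109561 (d = (1/(-331))² = (-1/331)² = 1/109561 ≈ 9.1273e-6)
(d - 34334)/(r + 30860) = (1/109561 - 34334)/(11529 + 30860) = -3761667373/109561/42389 = -3761667373/109561*1/42389 = -3761667373/4644181229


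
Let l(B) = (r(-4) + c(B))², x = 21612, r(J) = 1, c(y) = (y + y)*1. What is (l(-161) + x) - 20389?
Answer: 104264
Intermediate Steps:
c(y) = 2*y (c(y) = (2*y)*1 = 2*y)
l(B) = (1 + 2*B)²
(l(-161) + x) - 20389 = ((1 + 2*(-161))² + 21612) - 20389 = ((1 - 322)² + 21612) - 20389 = ((-321)² + 21612) - 20389 = (103041 + 21612) - 20389 = 124653 - 20389 = 104264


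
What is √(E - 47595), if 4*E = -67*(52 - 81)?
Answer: I*√188437/2 ≈ 217.05*I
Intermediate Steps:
E = 1943/4 (E = (-67*(52 - 81))/4 = (-67*(-29))/4 = (¼)*1943 = 1943/4 ≈ 485.75)
√(E - 47595) = √(1943/4 - 47595) = √(-188437/4) = I*√188437/2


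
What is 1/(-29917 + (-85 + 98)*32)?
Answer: -1/29501 ≈ -3.3897e-5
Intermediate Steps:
1/(-29917 + (-85 + 98)*32) = 1/(-29917 + 13*32) = 1/(-29917 + 416) = 1/(-29501) = -1/29501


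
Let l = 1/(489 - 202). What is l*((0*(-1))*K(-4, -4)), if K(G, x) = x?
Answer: 0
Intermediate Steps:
l = 1/287 ≈ 0.0034843
l*((0*(-1))*K(-4, -4)) = ((0*(-1))*(-4))/287 = (0*(-4))/287 = (1/287)*0 = 0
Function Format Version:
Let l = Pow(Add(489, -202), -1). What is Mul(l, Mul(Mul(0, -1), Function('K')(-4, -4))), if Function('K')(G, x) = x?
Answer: 0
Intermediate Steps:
l = Rational(1, 287) (l = Pow(287, -1) = Rational(1, 287) ≈ 0.0034843)
Mul(l, Mul(Mul(0, -1), Function('K')(-4, -4))) = Mul(Rational(1, 287), Mul(Mul(0, -1), -4)) = Mul(Rational(1, 287), Mul(0, -4)) = Mul(Rational(1, 287), 0) = 0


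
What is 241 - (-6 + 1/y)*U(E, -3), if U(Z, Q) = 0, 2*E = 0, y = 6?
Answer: 241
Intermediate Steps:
E = 0 (E = (1/2)*0 = 0)
241 - (-6 + 1/y)*U(E, -3) = 241 - (-6 + 1/6)*0 = 241 - (-35)*0/6 = 241 - 1*0 = 241 + 0 = 241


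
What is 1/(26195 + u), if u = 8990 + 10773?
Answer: 1/45958 ≈ 2.1759e-5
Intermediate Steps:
u = 19763
1/(26195 + u) = 1/(26195 + 19763) = 1/45958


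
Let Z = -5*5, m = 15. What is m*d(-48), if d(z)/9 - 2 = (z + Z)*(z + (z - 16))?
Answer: 1104030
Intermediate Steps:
Z = -25
d(z) = 18 + 9*(-25 + z)*(-16 + 2*z) (d(z) = 18 + 9*((z - 25)*(z + (z - 16))) = 18 + 9*((-25 + z)*(z + (-16 + z))) = 18 + 9*((-25 + z)*(-16 + 2*z)) = 18 + 9*(-25 + z)*(-16 + 2*z))
m*d(-48) = 15*(3618 - 594*(-48) + 18*(-48)²) = 15*(3618 + 28512 + 18*2304) = 15*(3618 + 28512 + 41472) = 15*73602 = 1104030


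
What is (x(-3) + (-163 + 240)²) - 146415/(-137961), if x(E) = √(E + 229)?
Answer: 272705728/45987 + √226 ≈ 5945.1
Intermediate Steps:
x(E) = √(229 + E)
(x(-3) + (-163 + 240)²) - 146415/(-137961) = (√(229 - 3) + (-163 + 240)²) - 146415/(-137961) = (√226 + 77²) - 146415*(-1/137961) = (√226 + 5929) + 48805/45987 = (5929 + √226) + 48805/45987 = 272705728/45987 + √226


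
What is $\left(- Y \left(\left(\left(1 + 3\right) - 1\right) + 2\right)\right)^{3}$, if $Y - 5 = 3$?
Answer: $-64000$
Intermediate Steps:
$Y = 8$ ($Y = 5 + 3 = 8$)
$\left(- Y \left(\left(\left(1 + 3\right) - 1\right) + 2\right)\right)^{3} = \left(- 8 \left(\left(\left(1 + 3\right) - 1\right) + 2\right)\right)^{3} = \left(- 8 \left(\left(4 - 1\right) + 2\right)\right)^{3} = \left(- 8 \left(3 + 2\right)\right)^{3} = \left(- 8 \cdot 5\right)^{3} = \left(\left(-1\right) 40\right)^{3} = \left(-40\right)^{3} = -64000$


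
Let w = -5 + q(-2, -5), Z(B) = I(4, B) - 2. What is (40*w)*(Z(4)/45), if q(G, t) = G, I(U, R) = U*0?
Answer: 112/9 ≈ 12.444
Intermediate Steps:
I(U, R) = 0
Z(B) = -2 (Z(B) = 0 - 2 = -2)
w = -7 (w = -5 - 2 = -7)
(40*w)*(Z(4)/45) = (40*(-7))*(-2/45) = -(-560)/45 = -280*(-2/45) = 112/9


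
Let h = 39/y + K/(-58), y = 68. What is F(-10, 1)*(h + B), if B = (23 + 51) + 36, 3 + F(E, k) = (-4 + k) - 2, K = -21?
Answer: -437530/493 ≈ -887.48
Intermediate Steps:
F(E, k) = -9 + k (F(E, k) = -3 + ((-4 + k) - 2) = -3 + (-6 + k) = -9 + k)
B = 110 (B = 74 + 36 = 110)
h = 1845/1972 (h = 39/68 - 21/(-58) = 39*(1/68) - 21*(-1/58) = 39/68 + 21/58 = 1845/1972 ≈ 0.93560)
F(-10, 1)*(h + B) = (-9 + 1)*(1845/1972 + 110) = -8*218765/1972 = -437530/493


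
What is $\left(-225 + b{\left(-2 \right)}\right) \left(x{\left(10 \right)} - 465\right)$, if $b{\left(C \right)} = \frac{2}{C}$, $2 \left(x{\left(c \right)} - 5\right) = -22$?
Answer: $106446$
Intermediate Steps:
$x{\left(c \right)} = -6$ ($x{\left(c \right)} = 5 + \frac{1}{2} \left(-22\right) = 5 - 11 = -6$)
$\left(-225 + b{\left(-2 \right)}\right) \left(x{\left(10 \right)} - 465\right) = \left(-225 + \frac{2}{-2}\right) \left(-6 - 465\right) = \left(-225 + 2 \left(- \frac{1}{2}\right)\right) \left(-471\right) = \left(-225 - 1\right) \left(-471\right) = \left(-226\right) \left(-471\right) = 106446$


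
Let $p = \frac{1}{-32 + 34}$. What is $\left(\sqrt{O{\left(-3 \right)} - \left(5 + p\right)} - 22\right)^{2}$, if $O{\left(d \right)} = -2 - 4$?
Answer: $\frac{\left(44 - i \sqrt{46}\right)^{2}}{4} \approx 472.5 - 149.21 i$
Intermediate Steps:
$O{\left(d \right)} = -6$
$p = \frac{1}{2} \approx 0.5$
$\left(\sqrt{O{\left(-3 \right)} - \left(5 + p\right)} - 22\right)^{2} = \left(\sqrt{-6 - \frac{11}{2}} - 22\right)^{2} = \left(\sqrt{- \frac{23}{2}} - 22\right)^{2} = \left(\frac{i \sqrt{46}}{2} - 22\right)^{2} = \left(-22 + \frac{i \sqrt{46}}{2}\right)^{2}$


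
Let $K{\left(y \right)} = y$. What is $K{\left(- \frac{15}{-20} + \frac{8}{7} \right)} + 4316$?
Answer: $\frac{120901}{28} \approx 4317.9$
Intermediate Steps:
$K{\left(- \frac{15}{-20} + \frac{8}{7} \right)} + 4316 = \left(- \frac{15}{-20} + \frac{8}{7}\right) + 4316 = \left(\left(-15\right) \left(- \frac{1}{20}\right) + 8 \cdot \frac{1}{7}\right) + 4316 = \left(\frac{3}{4} + \frac{8}{7}\right) + 4316 = \frac{53}{28} + 4316 = \frac{120901}{28}$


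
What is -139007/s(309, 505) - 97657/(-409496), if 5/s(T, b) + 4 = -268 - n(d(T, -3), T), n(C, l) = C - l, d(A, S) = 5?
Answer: -1821529446819/2047480 ≈ -8.8964e+5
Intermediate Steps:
s(T, b) = 5/(-277 + T) (s(T, b) = 5/(-4 + (-268 - (5 - T))) = 5/(-4 + (-268 + (-5 + T))) = 5/(-4 + (-273 + T)) = 5/(-277 + T))
-139007/s(309, 505) - 97657/(-409496) = -139007/(5/(-277 + 309)) - 97657/(-409496) = -139007/(5/32) - 97657*(-1/409496) = -139007/(5*(1/32)) + 97657/409496 = -139007/5/32 + 97657/409496 = -139007*32/5 + 97657/409496 = -4448224/5 + 97657/409496 = -1821529446819/2047480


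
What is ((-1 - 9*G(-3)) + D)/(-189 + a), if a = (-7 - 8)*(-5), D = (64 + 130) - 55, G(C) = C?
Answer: -55/38 ≈ -1.4474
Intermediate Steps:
D = 139 (D = 194 - 55 = 139)
a = 75 (a = -15*(-5) = 75)
((-1 - 9*G(-3)) + D)/(-189 + a) = ((-1 - 9*(-3)) + 139)/(-189 + 75) = ((-1 + 27) + 139)/(-114) = (26 + 139)*(-1/114) = 165*(-1/114) = -55/38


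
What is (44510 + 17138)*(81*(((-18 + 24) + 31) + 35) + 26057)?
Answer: 1965893072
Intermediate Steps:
(44510 + 17138)*(81*(((-18 + 24) + 31) + 35) + 26057) = 61648*(81*((6 + 31) + 35) + 26057) = 61648*(81*(37 + 35) + 26057) = 61648*(81*72 + 26057) = 61648*(5832 + 26057) = 61648*31889 = 1965893072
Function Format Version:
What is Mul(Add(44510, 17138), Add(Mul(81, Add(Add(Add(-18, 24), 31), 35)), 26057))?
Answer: 1965893072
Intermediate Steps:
Mul(Add(44510, 17138), Add(Mul(81, Add(Add(Add(-18, 24), 31), 35)), 26057)) = Mul(61648, Add(Mul(81, Add(Add(6, 31), 35)), 26057)) = Mul(61648, Add(Mul(81, Add(37, 35)), 26057)) = Mul(61648, Add(Mul(81, 72), 26057)) = Mul(61648, Add(5832, 26057)) = Mul(61648, 31889) = 1965893072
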